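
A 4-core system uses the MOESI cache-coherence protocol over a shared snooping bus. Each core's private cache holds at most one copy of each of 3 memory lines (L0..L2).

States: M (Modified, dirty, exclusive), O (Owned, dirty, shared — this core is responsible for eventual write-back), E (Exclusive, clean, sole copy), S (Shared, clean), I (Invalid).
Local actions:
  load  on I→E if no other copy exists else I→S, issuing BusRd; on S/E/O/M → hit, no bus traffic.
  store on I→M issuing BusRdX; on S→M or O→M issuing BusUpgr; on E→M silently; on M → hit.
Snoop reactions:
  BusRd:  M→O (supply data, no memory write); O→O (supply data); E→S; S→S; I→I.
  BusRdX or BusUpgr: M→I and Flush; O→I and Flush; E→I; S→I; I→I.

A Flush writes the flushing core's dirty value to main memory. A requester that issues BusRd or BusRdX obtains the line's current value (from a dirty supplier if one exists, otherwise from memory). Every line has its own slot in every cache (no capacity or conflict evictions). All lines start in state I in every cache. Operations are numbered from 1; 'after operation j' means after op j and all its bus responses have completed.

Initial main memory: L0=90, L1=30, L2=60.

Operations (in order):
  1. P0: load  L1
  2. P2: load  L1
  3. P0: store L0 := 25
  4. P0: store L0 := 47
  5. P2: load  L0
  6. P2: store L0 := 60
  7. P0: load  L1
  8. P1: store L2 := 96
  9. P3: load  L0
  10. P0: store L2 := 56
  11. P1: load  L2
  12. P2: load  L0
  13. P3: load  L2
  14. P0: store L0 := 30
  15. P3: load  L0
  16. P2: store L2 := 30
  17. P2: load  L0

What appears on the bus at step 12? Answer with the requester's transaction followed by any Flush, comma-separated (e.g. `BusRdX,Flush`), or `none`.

step 1: P0: load  L1  ⟶  EIII  (L1)  txn=BusRd  M[L1]=30
step 2: P2: load  L1  ⟶  SISI  (L1)  txn=BusRd  M[L1]=30
step 3: P0: store L0 := 25  ⟶  MIII  (L0)  txn=BusRdX  M[L0]=90
step 4: P0: store L0 := 47  ⟶  MIII  (L0)  txn=∅  M[L0]=90
step 5: P2: load  L0  ⟶  OISI  (L0)  txn=BusRd  M[L0]=90
step 6: P2: store L0 := 60  ⟶  IIMI  (L0)  txn=BusUpgr+Flush  M[L0]=47
step 7: P0: load  L1  ⟶  SISI  (L1)  txn=∅  M[L1]=30
step 8: P1: store L2 := 96  ⟶  IMII  (L2)  txn=BusRdX  M[L2]=60
step 9: P3: load  L0  ⟶  IIOS  (L0)  txn=BusRd  M[L0]=47
step 10: P0: store L2 := 56  ⟶  MIII  (L2)  txn=BusRdX+Flush  M[L2]=96
step 11: P1: load  L2  ⟶  OSII  (L2)  txn=BusRd  M[L2]=96
step 12: P2: load  L0  ⟶  IIOS  (L0)  txn=∅  M[L0]=47
step 13: P3: load  L2  ⟶  OSIS  (L2)  txn=BusRd  M[L2]=96
step 14: P0: store L0 := 30  ⟶  MIII  (L0)  txn=BusRdX+Flush  M[L0]=60
step 15: P3: load  L0  ⟶  OIIS  (L0)  txn=BusRd  M[L0]=60
step 16: P2: store L2 := 30  ⟶  IIMI  (L2)  txn=BusRdX+Flush  M[L2]=56
step 17: P2: load  L0  ⟶  OISS  (L0)  txn=BusRd  M[L0]=60

bus = none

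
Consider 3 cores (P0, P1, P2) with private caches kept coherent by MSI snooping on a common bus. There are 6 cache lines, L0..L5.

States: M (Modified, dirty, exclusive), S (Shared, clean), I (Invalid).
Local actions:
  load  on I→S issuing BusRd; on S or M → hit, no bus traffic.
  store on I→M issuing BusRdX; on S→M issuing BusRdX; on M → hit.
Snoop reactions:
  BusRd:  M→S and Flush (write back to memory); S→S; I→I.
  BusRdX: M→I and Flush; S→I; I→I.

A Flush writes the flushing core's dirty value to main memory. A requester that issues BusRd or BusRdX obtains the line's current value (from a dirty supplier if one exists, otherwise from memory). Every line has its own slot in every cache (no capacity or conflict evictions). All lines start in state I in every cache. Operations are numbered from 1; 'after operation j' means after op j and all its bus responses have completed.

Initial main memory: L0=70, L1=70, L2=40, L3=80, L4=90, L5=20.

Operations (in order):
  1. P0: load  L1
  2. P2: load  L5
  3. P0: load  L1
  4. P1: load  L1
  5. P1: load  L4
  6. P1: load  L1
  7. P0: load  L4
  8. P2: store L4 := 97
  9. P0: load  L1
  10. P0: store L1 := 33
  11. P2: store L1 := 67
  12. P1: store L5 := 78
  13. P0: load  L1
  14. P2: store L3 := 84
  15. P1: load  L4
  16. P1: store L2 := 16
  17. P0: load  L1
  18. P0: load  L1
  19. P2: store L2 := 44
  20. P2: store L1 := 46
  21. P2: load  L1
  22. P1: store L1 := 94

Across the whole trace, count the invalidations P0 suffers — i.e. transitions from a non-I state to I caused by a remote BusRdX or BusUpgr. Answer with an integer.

invalidations = 3

step 1: P0: load  L1  ⟶  SII  (L1)  txn=BusRd  M[L1]=70
step 2: P2: load  L5  ⟶  IIS  (L5)  txn=BusRd  M[L5]=20
step 3: P0: load  L1  ⟶  SII  (L1)  txn=∅  M[L1]=70
step 4: P1: load  L1  ⟶  SSI  (L1)  txn=BusRd  M[L1]=70
step 5: P1: load  L4  ⟶  ISI  (L4)  txn=BusRd  M[L4]=90
step 6: P1: load  L1  ⟶  SSI  (L1)  txn=∅  M[L1]=70
step 7: P0: load  L4  ⟶  SSI  (L4)  txn=BusRd  M[L4]=90
step 8: P2: store L4 := 97  ⟶  IIM  (L4)  txn=BusRdX  M[L4]=90
step 9: P0: load  L1  ⟶  SSI  (L1)  txn=∅  M[L1]=70
step 10: P0: store L1 := 33  ⟶  MII  (L1)  txn=BusRdX  M[L1]=70
step 11: P2: store L1 := 67  ⟶  IIM  (L1)  txn=BusRdX+Flush  M[L1]=33
step 12: P1: store L5 := 78  ⟶  IMI  (L5)  txn=BusRdX  M[L5]=20
step 13: P0: load  L1  ⟶  SIS  (L1)  txn=BusRd+Flush  M[L1]=67
step 14: P2: store L3 := 84  ⟶  IIM  (L3)  txn=BusRdX  M[L3]=80
step 15: P1: load  L4  ⟶  ISS  (L4)  txn=BusRd+Flush  M[L4]=97
step 16: P1: store L2 := 16  ⟶  IMI  (L2)  txn=BusRdX  M[L2]=40
step 17: P0: load  L1  ⟶  SIS  (L1)  txn=∅  M[L1]=67
step 18: P0: load  L1  ⟶  SIS  (L1)  txn=∅  M[L1]=67
step 19: P2: store L2 := 44  ⟶  IIM  (L2)  txn=BusRdX+Flush  M[L2]=16
step 20: P2: store L1 := 46  ⟶  IIM  (L1)  txn=BusRdX  M[L1]=67
step 21: P2: load  L1  ⟶  IIM  (L1)  txn=∅  M[L1]=67
step 22: P1: store L1 := 94  ⟶  IMI  (L1)  txn=BusRdX+Flush  M[L1]=46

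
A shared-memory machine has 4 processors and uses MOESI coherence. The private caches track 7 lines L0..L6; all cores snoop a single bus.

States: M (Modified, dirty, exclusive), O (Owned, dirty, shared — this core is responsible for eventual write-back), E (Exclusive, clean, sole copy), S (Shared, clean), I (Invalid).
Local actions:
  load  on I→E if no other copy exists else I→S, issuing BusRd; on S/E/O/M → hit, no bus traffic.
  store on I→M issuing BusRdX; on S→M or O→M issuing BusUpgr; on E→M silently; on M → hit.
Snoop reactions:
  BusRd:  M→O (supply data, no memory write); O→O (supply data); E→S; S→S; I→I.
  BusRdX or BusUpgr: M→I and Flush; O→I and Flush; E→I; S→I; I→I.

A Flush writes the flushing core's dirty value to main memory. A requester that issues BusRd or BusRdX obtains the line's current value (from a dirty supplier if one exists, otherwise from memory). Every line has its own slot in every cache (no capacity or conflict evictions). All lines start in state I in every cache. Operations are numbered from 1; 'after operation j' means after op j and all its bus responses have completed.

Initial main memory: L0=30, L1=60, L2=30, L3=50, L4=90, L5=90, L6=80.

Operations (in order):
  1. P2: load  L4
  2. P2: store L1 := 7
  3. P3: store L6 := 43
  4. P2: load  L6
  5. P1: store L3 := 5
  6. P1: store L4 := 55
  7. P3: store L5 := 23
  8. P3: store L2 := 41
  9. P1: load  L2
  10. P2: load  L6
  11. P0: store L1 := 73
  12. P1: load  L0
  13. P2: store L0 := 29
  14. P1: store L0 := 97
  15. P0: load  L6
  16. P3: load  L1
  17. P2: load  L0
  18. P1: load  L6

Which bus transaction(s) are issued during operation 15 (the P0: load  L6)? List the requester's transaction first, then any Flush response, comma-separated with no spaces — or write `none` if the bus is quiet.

  op1 P2: load  L4 → I/I/E/I on L4; bus BusRd; mem=90
  op2 P2: store L1 := 7 → I/I/M/I on L1; bus BusRdX; mem=60
  op3 P3: store L6 := 43 → I/I/I/M on L6; bus BusRdX; mem=80
  op4 P2: load  L6 → I/I/S/O on L6; bus BusRd; mem=80
  op5 P1: store L3 := 5 → I/M/I/I on L3; bus BusRdX; mem=50
  op6 P1: store L4 := 55 → I/M/I/I on L4; bus BusRdX; mem=90
  op7 P3: store L5 := 23 → I/I/I/M on L5; bus BusRdX; mem=90
  op8 P3: store L2 := 41 → I/I/I/M on L2; bus BusRdX; mem=30
  op9 P1: load  L2 → I/S/I/O on L2; bus BusRd; mem=30
  op10 P2: load  L6 → I/I/S/O on L6; bus (none); mem=80
  op11 P0: store L1 := 73 → M/I/I/I on L1; bus BusRdX Flush; mem=7
  op12 P1: load  L0 → I/E/I/I on L0; bus BusRd; mem=30
  op13 P2: store L0 := 29 → I/I/M/I on L0; bus BusRdX; mem=30
  op14 P1: store L0 := 97 → I/M/I/I on L0; bus BusRdX Flush; mem=29
  op15 P0: load  L6 → S/I/S/O on L6; bus BusRd; mem=80
  op16 P3: load  L1 → O/I/I/S on L1; bus BusRd; mem=7
  op17 P2: load  L0 → I/O/S/I on L0; bus BusRd; mem=29
  op18 P1: load  L6 → S/S/S/O on L6; bus BusRd; mem=80

bus = BusRd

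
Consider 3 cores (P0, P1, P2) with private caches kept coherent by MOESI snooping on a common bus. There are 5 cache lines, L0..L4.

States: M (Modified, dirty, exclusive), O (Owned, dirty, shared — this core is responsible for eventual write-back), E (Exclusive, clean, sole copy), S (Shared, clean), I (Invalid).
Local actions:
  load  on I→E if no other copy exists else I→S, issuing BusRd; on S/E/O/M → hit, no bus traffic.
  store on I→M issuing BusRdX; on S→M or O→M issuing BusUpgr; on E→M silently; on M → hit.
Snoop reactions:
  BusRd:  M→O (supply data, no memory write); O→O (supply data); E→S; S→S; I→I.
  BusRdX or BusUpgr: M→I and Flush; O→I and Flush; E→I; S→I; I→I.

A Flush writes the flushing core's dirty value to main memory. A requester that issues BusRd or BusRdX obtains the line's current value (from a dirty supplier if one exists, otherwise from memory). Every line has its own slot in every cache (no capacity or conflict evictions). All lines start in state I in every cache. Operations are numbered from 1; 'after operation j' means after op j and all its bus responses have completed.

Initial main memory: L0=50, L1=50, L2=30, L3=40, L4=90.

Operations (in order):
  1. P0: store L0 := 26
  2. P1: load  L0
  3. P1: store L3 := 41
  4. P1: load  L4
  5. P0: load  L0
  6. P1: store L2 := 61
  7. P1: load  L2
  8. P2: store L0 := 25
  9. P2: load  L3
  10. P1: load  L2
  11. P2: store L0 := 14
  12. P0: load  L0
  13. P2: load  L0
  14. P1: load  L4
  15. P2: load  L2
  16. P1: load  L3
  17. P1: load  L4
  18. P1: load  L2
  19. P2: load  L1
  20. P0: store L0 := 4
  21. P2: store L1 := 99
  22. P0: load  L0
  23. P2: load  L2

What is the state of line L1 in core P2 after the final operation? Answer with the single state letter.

step 1: P0: store L0 := 26  ⟶  MII  (L0)  txn=BusRdX  M[L0]=50
step 2: P1: load  L0  ⟶  OSI  (L0)  txn=BusRd  M[L0]=50
step 3: P1: store L3 := 41  ⟶  IMI  (L3)  txn=BusRdX  M[L3]=40
step 4: P1: load  L4  ⟶  IEI  (L4)  txn=BusRd  M[L4]=90
step 5: P0: load  L0  ⟶  OSI  (L0)  txn=∅  M[L0]=50
step 6: P1: store L2 := 61  ⟶  IMI  (L2)  txn=BusRdX  M[L2]=30
step 7: P1: load  L2  ⟶  IMI  (L2)  txn=∅  M[L2]=30
step 8: P2: store L0 := 25  ⟶  IIM  (L0)  txn=BusRdX+Flush  M[L0]=26
step 9: P2: load  L3  ⟶  IOS  (L3)  txn=BusRd  M[L3]=40
step 10: P1: load  L2  ⟶  IMI  (L2)  txn=∅  M[L2]=30
step 11: P2: store L0 := 14  ⟶  IIM  (L0)  txn=∅  M[L0]=26
step 12: P0: load  L0  ⟶  SIO  (L0)  txn=BusRd  M[L0]=26
step 13: P2: load  L0  ⟶  SIO  (L0)  txn=∅  M[L0]=26
step 14: P1: load  L4  ⟶  IEI  (L4)  txn=∅  M[L4]=90
step 15: P2: load  L2  ⟶  IOS  (L2)  txn=BusRd  M[L2]=30
step 16: P1: load  L3  ⟶  IOS  (L3)  txn=∅  M[L3]=40
step 17: P1: load  L4  ⟶  IEI  (L4)  txn=∅  M[L4]=90
step 18: P1: load  L2  ⟶  IOS  (L2)  txn=∅  M[L2]=30
step 19: P2: load  L1  ⟶  IIE  (L1)  txn=BusRd  M[L1]=50
step 20: P0: store L0 := 4  ⟶  MII  (L0)  txn=BusUpgr+Flush  M[L0]=14
step 21: P2: store L1 := 99  ⟶  IIM  (L1)  txn=∅  M[L1]=50
step 22: P0: load  L0  ⟶  MII  (L0)  txn=∅  M[L0]=14
step 23: P2: load  L2  ⟶  IOS  (L2)  txn=∅  M[L2]=30

state = M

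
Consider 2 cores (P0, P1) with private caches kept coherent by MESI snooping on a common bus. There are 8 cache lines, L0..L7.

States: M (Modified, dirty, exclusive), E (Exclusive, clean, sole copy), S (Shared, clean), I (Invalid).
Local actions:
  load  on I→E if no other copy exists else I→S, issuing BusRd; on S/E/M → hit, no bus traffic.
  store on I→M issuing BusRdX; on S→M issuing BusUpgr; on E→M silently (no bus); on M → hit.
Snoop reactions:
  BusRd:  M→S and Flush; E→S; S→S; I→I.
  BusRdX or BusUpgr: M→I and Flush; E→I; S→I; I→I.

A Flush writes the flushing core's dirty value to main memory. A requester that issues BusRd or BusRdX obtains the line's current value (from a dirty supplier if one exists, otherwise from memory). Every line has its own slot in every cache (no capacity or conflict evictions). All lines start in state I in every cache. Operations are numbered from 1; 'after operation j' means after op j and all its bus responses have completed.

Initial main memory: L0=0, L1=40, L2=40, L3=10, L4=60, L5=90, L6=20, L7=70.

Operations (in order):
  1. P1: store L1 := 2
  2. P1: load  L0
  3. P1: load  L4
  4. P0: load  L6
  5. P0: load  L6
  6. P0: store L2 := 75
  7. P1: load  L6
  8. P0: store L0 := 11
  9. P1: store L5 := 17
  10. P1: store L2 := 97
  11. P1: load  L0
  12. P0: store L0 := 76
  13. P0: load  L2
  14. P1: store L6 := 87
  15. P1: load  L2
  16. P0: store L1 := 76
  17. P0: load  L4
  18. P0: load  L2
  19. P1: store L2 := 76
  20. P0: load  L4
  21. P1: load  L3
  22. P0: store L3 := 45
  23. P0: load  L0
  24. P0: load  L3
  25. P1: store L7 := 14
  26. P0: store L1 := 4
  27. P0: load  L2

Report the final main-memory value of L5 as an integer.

  op1 P1: store L1 := 2 → I/M on L1; bus BusRdX; mem=40
  op2 P1: load  L0 → I/E on L0; bus BusRd; mem=0
  op3 P1: load  L4 → I/E on L4; bus BusRd; mem=60
  op4 P0: load  L6 → E/I on L6; bus BusRd; mem=20
  op5 P0: load  L6 → E/I on L6; bus (none); mem=20
  op6 P0: store L2 := 75 → M/I on L2; bus BusRdX; mem=40
  op7 P1: load  L6 → S/S on L6; bus BusRd; mem=20
  op8 P0: store L0 := 11 → M/I on L0; bus BusRdX; mem=0
  op9 P1: store L5 := 17 → I/M on L5; bus BusRdX; mem=90
  op10 P1: store L2 := 97 → I/M on L2; bus BusRdX Flush; mem=75
  op11 P1: load  L0 → S/S on L0; bus BusRd Flush; mem=11
  op12 P0: store L0 := 76 → M/I on L0; bus BusUpgr; mem=11
  op13 P0: load  L2 → S/S on L2; bus BusRd Flush; mem=97
  op14 P1: store L6 := 87 → I/M on L6; bus BusUpgr; mem=20
  op15 P1: load  L2 → S/S on L2; bus (none); mem=97
  op16 P0: store L1 := 76 → M/I on L1; bus BusRdX Flush; mem=2
  op17 P0: load  L4 → S/S on L4; bus BusRd; mem=60
  op18 P0: load  L2 → S/S on L2; bus (none); mem=97
  op19 P1: store L2 := 76 → I/M on L2; bus BusUpgr; mem=97
  op20 P0: load  L4 → S/S on L4; bus (none); mem=60
  op21 P1: load  L3 → I/E on L3; bus BusRd; mem=10
  op22 P0: store L3 := 45 → M/I on L3; bus BusRdX; mem=10
  op23 P0: load  L0 → M/I on L0; bus (none); mem=11
  op24 P0: load  L3 → M/I on L3; bus (none); mem=10
  op25 P1: store L7 := 14 → I/M on L7; bus BusRdX; mem=70
  op26 P0: store L1 := 4 → M/I on L1; bus (none); mem=2
  op27 P0: load  L2 → S/S on L2; bus BusRd Flush; mem=76

memory[L5] = 90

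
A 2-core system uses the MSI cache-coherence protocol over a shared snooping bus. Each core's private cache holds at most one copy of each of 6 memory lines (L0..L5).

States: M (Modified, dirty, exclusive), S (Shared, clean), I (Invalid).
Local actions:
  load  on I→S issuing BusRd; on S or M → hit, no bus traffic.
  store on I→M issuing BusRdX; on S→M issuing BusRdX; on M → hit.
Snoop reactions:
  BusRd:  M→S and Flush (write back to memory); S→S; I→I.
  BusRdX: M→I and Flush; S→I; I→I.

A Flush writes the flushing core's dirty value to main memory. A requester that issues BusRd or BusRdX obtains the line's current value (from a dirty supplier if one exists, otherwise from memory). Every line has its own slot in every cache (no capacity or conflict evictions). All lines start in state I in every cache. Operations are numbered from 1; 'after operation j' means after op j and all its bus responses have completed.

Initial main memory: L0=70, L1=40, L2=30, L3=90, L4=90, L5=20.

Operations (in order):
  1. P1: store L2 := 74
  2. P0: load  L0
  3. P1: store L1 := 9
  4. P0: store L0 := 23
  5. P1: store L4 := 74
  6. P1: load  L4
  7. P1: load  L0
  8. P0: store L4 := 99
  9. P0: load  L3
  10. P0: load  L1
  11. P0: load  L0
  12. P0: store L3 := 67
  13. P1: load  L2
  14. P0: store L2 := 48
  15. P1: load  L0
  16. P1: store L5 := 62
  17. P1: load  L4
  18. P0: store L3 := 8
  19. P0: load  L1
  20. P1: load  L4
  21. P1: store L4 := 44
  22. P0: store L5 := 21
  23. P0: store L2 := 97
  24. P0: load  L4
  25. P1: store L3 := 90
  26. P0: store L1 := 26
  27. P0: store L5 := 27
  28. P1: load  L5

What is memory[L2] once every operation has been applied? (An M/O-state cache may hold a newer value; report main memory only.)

1. P1: store L2 := 74  bus=[BusRdX]  L2: P0=I P1=M  mem[L2]=30
2. P0: load  L0  bus=[BusRd]  L0: P0=S P1=I  mem[L0]=70
3. P1: store L1 := 9  bus=[BusRdX]  L1: P0=I P1=M  mem[L1]=40
4. P0: store L0 := 23  bus=[BusRdX]  L0: P0=M P1=I  mem[L0]=70
5. P1: store L4 := 74  bus=[BusRdX]  L4: P0=I P1=M  mem[L4]=90
6. P1: load  L4  bus=[-]  L4: P0=I P1=M  mem[L4]=90
7. P1: load  L0  bus=[BusRd,Flush]  L0: P0=S P1=S  mem[L0]=23
8. P0: store L4 := 99  bus=[BusRdX,Flush]  L4: P0=M P1=I  mem[L4]=74
9. P0: load  L3  bus=[BusRd]  L3: P0=S P1=I  mem[L3]=90
10. P0: load  L1  bus=[BusRd,Flush]  L1: P0=S P1=S  mem[L1]=9
11. P0: load  L0  bus=[-]  L0: P0=S P1=S  mem[L0]=23
12. P0: store L3 := 67  bus=[BusRdX]  L3: P0=M P1=I  mem[L3]=90
13. P1: load  L2  bus=[-]  L2: P0=I P1=M  mem[L2]=30
14. P0: store L2 := 48  bus=[BusRdX,Flush]  L2: P0=M P1=I  mem[L2]=74
15. P1: load  L0  bus=[-]  L0: P0=S P1=S  mem[L0]=23
16. P1: store L5 := 62  bus=[BusRdX]  L5: P0=I P1=M  mem[L5]=20
17. P1: load  L4  bus=[BusRd,Flush]  L4: P0=S P1=S  mem[L4]=99
18. P0: store L3 := 8  bus=[-]  L3: P0=M P1=I  mem[L3]=90
19. P0: load  L1  bus=[-]  L1: P0=S P1=S  mem[L1]=9
20. P1: load  L4  bus=[-]  L4: P0=S P1=S  mem[L4]=99
21. P1: store L4 := 44  bus=[BusRdX]  L4: P0=I P1=M  mem[L4]=99
22. P0: store L5 := 21  bus=[BusRdX,Flush]  L5: P0=M P1=I  mem[L5]=62
23. P0: store L2 := 97  bus=[-]  L2: P0=M P1=I  mem[L2]=74
24. P0: load  L4  bus=[BusRd,Flush]  L4: P0=S P1=S  mem[L4]=44
25. P1: store L3 := 90  bus=[BusRdX,Flush]  L3: P0=I P1=M  mem[L3]=8
26. P0: store L1 := 26  bus=[BusRdX]  L1: P0=M P1=I  mem[L1]=9
27. P0: store L5 := 27  bus=[-]  L5: P0=M P1=I  mem[L5]=62
28. P1: load  L5  bus=[BusRd,Flush]  L5: P0=S P1=S  mem[L5]=27

memory[L2] = 74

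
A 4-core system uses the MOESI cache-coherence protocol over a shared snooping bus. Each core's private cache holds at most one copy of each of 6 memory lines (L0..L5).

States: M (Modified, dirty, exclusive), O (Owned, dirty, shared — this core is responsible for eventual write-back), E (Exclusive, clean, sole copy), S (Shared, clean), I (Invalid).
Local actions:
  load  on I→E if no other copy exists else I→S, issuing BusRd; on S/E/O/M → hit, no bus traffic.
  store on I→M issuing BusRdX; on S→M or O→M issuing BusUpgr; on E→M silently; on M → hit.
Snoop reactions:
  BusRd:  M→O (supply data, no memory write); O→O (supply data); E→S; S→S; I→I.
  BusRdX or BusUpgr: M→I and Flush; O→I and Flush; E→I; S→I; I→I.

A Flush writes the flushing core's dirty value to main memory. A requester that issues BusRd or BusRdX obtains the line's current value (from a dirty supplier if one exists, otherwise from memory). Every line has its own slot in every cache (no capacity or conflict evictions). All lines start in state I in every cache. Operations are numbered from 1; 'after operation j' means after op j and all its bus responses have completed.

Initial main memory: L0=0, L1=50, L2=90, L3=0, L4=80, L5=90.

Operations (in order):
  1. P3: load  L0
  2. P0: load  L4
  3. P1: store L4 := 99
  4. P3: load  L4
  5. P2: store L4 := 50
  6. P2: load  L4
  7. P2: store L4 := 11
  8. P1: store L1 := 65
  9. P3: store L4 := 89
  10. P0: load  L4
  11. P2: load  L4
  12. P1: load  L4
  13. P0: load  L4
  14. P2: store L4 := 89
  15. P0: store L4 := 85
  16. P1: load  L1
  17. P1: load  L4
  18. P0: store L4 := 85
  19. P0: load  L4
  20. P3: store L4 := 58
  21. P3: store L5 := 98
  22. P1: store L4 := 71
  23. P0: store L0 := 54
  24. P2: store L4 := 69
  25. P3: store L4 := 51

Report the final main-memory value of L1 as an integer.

memory[L1] = 50

1. P3: load  L0  bus=[BusRd]  L0: P0=I P1=I P2=I P3=E  mem[L0]=0
2. P0: load  L4  bus=[BusRd]  L4: P0=E P1=I P2=I P3=I  mem[L4]=80
3. P1: store L4 := 99  bus=[BusRdX]  L4: P0=I P1=M P2=I P3=I  mem[L4]=80
4. P3: load  L4  bus=[BusRd]  L4: P0=I P1=O P2=I P3=S  mem[L4]=80
5. P2: store L4 := 50  bus=[BusRdX,Flush]  L4: P0=I P1=I P2=M P3=I  mem[L4]=99
6. P2: load  L4  bus=[-]  L4: P0=I P1=I P2=M P3=I  mem[L4]=99
7. P2: store L4 := 11  bus=[-]  L4: P0=I P1=I P2=M P3=I  mem[L4]=99
8. P1: store L1 := 65  bus=[BusRdX]  L1: P0=I P1=M P2=I P3=I  mem[L1]=50
9. P3: store L4 := 89  bus=[BusRdX,Flush]  L4: P0=I P1=I P2=I P3=M  mem[L4]=11
10. P0: load  L4  bus=[BusRd]  L4: P0=S P1=I P2=I P3=O  mem[L4]=11
11. P2: load  L4  bus=[BusRd]  L4: P0=S P1=I P2=S P3=O  mem[L4]=11
12. P1: load  L4  bus=[BusRd]  L4: P0=S P1=S P2=S P3=O  mem[L4]=11
13. P0: load  L4  bus=[-]  L4: P0=S P1=S P2=S P3=O  mem[L4]=11
14. P2: store L4 := 89  bus=[BusUpgr,Flush]  L4: P0=I P1=I P2=M P3=I  mem[L4]=89
15. P0: store L4 := 85  bus=[BusRdX,Flush]  L4: P0=M P1=I P2=I P3=I  mem[L4]=89
16. P1: load  L1  bus=[-]  L1: P0=I P1=M P2=I P3=I  mem[L1]=50
17. P1: load  L4  bus=[BusRd]  L4: P0=O P1=S P2=I P3=I  mem[L4]=89
18. P0: store L4 := 85  bus=[BusUpgr]  L4: P0=M P1=I P2=I P3=I  mem[L4]=89
19. P0: load  L4  bus=[-]  L4: P0=M P1=I P2=I P3=I  mem[L4]=89
20. P3: store L4 := 58  bus=[BusRdX,Flush]  L4: P0=I P1=I P2=I P3=M  mem[L4]=85
21. P3: store L5 := 98  bus=[BusRdX]  L5: P0=I P1=I P2=I P3=M  mem[L5]=90
22. P1: store L4 := 71  bus=[BusRdX,Flush]  L4: P0=I P1=M P2=I P3=I  mem[L4]=58
23. P0: store L0 := 54  bus=[BusRdX]  L0: P0=M P1=I P2=I P3=I  mem[L0]=0
24. P2: store L4 := 69  bus=[BusRdX,Flush]  L4: P0=I P1=I P2=M P3=I  mem[L4]=71
25. P3: store L4 := 51  bus=[BusRdX,Flush]  L4: P0=I P1=I P2=I P3=M  mem[L4]=69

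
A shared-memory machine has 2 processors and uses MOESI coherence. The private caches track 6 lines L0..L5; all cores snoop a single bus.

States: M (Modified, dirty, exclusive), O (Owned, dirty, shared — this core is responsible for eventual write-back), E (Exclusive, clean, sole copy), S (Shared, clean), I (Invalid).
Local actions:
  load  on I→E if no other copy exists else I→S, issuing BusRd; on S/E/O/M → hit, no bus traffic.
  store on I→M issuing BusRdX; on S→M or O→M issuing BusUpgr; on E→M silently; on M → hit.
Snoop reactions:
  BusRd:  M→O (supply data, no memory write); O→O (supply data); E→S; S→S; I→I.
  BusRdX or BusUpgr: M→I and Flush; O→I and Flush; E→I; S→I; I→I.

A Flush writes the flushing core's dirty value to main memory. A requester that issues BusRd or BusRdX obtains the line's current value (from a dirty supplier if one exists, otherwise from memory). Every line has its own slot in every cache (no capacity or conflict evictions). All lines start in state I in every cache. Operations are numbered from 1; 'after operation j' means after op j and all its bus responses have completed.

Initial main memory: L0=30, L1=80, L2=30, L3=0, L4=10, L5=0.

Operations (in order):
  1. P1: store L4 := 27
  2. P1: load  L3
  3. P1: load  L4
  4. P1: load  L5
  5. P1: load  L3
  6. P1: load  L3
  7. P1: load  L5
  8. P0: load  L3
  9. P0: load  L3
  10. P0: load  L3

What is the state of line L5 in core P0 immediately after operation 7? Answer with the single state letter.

  op1 P1: store L4 := 27 → I/M on L4; bus BusRdX; mem=10
  op2 P1: load  L3 → I/E on L3; bus BusRd; mem=0
  op3 P1: load  L4 → I/M on L4; bus (none); mem=10
  op4 P1: load  L5 → I/E on L5; bus BusRd; mem=0
  op5 P1: load  L3 → I/E on L3; bus (none); mem=0
  op6 P1: load  L3 → I/E on L3; bus (none); mem=0
  op7 P1: load  L5 → I/E on L5; bus (none); mem=0
  op8 P0: load  L3 → S/S on L3; bus BusRd; mem=0
  op9 P0: load  L3 → S/S on L3; bus (none); mem=0
  op10 P0: load  L3 → S/S on L3; bus (none); mem=0

state = I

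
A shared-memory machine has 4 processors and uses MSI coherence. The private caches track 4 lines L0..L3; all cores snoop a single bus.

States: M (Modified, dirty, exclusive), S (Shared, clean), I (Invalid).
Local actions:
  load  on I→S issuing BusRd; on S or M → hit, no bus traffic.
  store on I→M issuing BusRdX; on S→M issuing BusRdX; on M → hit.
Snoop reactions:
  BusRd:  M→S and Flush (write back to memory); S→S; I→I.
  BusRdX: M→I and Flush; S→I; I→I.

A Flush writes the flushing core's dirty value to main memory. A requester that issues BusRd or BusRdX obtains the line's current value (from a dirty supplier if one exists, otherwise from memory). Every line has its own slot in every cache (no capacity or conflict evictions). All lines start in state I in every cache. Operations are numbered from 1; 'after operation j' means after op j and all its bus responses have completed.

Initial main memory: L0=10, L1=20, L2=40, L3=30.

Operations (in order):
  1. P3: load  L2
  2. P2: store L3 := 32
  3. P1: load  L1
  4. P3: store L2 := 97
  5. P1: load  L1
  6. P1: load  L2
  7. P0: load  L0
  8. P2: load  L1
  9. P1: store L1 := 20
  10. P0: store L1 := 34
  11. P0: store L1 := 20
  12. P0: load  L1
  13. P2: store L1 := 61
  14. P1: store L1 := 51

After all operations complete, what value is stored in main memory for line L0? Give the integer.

memory[L0] = 10

step 1: P3: load  L2  ⟶  IIIS  (L2)  txn=BusRd  M[L2]=40
step 2: P2: store L3 := 32  ⟶  IIMI  (L3)  txn=BusRdX  M[L3]=30
step 3: P1: load  L1  ⟶  ISII  (L1)  txn=BusRd  M[L1]=20
step 4: P3: store L2 := 97  ⟶  IIIM  (L2)  txn=BusRdX  M[L2]=40
step 5: P1: load  L1  ⟶  ISII  (L1)  txn=∅  M[L1]=20
step 6: P1: load  L2  ⟶  ISIS  (L2)  txn=BusRd+Flush  M[L2]=97
step 7: P0: load  L0  ⟶  SIII  (L0)  txn=BusRd  M[L0]=10
step 8: P2: load  L1  ⟶  ISSI  (L1)  txn=BusRd  M[L1]=20
step 9: P1: store L1 := 20  ⟶  IMII  (L1)  txn=BusRdX  M[L1]=20
step 10: P0: store L1 := 34  ⟶  MIII  (L1)  txn=BusRdX+Flush  M[L1]=20
step 11: P0: store L1 := 20  ⟶  MIII  (L1)  txn=∅  M[L1]=20
step 12: P0: load  L1  ⟶  MIII  (L1)  txn=∅  M[L1]=20
step 13: P2: store L1 := 61  ⟶  IIMI  (L1)  txn=BusRdX+Flush  M[L1]=20
step 14: P1: store L1 := 51  ⟶  IMII  (L1)  txn=BusRdX+Flush  M[L1]=61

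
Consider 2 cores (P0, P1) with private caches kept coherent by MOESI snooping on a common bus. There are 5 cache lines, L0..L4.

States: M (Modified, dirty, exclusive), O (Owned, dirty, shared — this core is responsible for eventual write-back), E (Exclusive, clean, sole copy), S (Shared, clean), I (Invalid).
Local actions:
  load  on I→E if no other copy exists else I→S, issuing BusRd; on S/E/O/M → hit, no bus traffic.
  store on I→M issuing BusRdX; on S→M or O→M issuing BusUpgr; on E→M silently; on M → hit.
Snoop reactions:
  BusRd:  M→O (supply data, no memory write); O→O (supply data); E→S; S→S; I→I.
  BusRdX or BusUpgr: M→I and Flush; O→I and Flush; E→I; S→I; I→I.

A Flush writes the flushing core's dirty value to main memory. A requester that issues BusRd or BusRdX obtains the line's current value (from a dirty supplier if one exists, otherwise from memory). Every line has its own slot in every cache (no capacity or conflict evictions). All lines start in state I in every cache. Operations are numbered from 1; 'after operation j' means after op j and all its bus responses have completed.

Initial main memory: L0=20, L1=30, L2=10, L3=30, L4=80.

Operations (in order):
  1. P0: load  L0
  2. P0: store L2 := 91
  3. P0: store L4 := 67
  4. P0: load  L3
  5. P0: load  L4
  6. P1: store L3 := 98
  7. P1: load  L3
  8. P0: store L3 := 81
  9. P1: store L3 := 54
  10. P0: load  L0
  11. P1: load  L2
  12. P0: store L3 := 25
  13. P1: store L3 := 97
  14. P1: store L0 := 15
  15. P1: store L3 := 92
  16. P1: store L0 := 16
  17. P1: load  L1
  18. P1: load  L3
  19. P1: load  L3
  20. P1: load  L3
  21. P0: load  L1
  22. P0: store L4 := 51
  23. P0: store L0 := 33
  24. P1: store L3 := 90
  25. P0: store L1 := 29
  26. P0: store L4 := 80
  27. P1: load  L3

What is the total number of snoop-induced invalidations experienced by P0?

[1] P0: load  L0 | P0:E(20), P1:I | bus: BusRd
[2] P0: store L2 := 91 | P0:M(91), P1:I | bus: BusRdX
[3] P0: store L4 := 67 | P0:M(67), P1:I | bus: BusRdX
[4] P0: load  L3 | P0:E(30), P1:I | bus: BusRd
[5] P0: load  L4 | P0:M(67), P1:I | bus: none
[6] P1: store L3 := 98 | P0:I, P1:M(98) | bus: BusRdX
[7] P1: load  L3 | P0:I, P1:M(98) | bus: none
[8] P0: store L3 := 81 | P0:M(81), P1:I | bus: BusRdX,Flush
[9] P1: store L3 := 54 | P0:I, P1:M(54) | bus: BusRdX,Flush
[10] P0: load  L0 | P0:E(20), P1:I | bus: none
[11] P1: load  L2 | P0:O(91), P1:S(91) | bus: BusRd
[12] P0: store L3 := 25 | P0:M(25), P1:I | bus: BusRdX,Flush
[13] P1: store L3 := 97 | P0:I, P1:M(97) | bus: BusRdX,Flush
[14] P1: store L0 := 15 | P0:I, P1:M(15) | bus: BusRdX
[15] P1: store L3 := 92 | P0:I, P1:M(92) | bus: none
[16] P1: store L0 := 16 | P0:I, P1:M(16) | bus: none
[17] P1: load  L1 | P0:I, P1:E(30) | bus: BusRd
[18] P1: load  L3 | P0:I, P1:M(92) | bus: none
[19] P1: load  L3 | P0:I, P1:M(92) | bus: none
[20] P1: load  L3 | P0:I, P1:M(92) | bus: none
[21] P0: load  L1 | P0:S(30), P1:S(30) | bus: BusRd
[22] P0: store L4 := 51 | P0:M(51), P1:I | bus: none
[23] P0: store L0 := 33 | P0:M(33), P1:I | bus: BusRdX,Flush
[24] P1: store L3 := 90 | P0:I, P1:M(90) | bus: none
[25] P0: store L1 := 29 | P0:M(29), P1:I | bus: BusUpgr
[26] P0: store L4 := 80 | P0:M(80), P1:I | bus: none
[27] P1: load  L3 | P0:I, P1:M(90) | bus: none

invalidations = 4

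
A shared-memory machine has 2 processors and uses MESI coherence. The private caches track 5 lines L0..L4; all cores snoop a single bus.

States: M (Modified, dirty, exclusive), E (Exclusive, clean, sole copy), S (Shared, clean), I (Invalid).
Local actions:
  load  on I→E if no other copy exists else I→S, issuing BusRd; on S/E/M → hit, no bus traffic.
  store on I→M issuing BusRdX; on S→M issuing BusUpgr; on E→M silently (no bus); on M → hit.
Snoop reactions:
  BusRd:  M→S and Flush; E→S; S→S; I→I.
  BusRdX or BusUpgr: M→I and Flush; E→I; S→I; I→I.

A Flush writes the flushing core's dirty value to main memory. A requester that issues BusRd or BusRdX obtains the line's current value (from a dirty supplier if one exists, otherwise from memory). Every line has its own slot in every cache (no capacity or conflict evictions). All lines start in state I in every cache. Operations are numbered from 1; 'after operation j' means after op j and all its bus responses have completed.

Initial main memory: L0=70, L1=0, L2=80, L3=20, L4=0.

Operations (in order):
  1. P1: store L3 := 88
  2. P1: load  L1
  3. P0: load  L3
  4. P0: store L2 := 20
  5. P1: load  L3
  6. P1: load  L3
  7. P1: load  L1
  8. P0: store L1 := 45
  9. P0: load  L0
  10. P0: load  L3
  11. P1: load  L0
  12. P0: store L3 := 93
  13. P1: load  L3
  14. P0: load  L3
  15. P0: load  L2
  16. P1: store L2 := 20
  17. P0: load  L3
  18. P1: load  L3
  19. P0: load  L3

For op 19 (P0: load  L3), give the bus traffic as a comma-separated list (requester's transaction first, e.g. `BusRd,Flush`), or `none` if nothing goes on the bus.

[1] P1: store L3 := 88 | P0:I, P1:M(88) | bus: BusRdX
[2] P1: load  L1 | P0:I, P1:E(0) | bus: BusRd
[3] P0: load  L3 | P0:S(88), P1:S(88) | bus: BusRd,Flush
[4] P0: store L2 := 20 | P0:M(20), P1:I | bus: BusRdX
[5] P1: load  L3 | P0:S(88), P1:S(88) | bus: none
[6] P1: load  L3 | P0:S(88), P1:S(88) | bus: none
[7] P1: load  L1 | P0:I, P1:E(0) | bus: none
[8] P0: store L1 := 45 | P0:M(45), P1:I | bus: BusRdX
[9] P0: load  L0 | P0:E(70), P1:I | bus: BusRd
[10] P0: load  L3 | P0:S(88), P1:S(88) | bus: none
[11] P1: load  L0 | P0:S(70), P1:S(70) | bus: BusRd
[12] P0: store L3 := 93 | P0:M(93), P1:I | bus: BusUpgr
[13] P1: load  L3 | P0:S(93), P1:S(93) | bus: BusRd,Flush
[14] P0: load  L3 | P0:S(93), P1:S(93) | bus: none
[15] P0: load  L2 | P0:M(20), P1:I | bus: none
[16] P1: store L2 := 20 | P0:I, P1:M(20) | bus: BusRdX,Flush
[17] P0: load  L3 | P0:S(93), P1:S(93) | bus: none
[18] P1: load  L3 | P0:S(93), P1:S(93) | bus: none
[19] P0: load  L3 | P0:S(93), P1:S(93) | bus: none

bus = none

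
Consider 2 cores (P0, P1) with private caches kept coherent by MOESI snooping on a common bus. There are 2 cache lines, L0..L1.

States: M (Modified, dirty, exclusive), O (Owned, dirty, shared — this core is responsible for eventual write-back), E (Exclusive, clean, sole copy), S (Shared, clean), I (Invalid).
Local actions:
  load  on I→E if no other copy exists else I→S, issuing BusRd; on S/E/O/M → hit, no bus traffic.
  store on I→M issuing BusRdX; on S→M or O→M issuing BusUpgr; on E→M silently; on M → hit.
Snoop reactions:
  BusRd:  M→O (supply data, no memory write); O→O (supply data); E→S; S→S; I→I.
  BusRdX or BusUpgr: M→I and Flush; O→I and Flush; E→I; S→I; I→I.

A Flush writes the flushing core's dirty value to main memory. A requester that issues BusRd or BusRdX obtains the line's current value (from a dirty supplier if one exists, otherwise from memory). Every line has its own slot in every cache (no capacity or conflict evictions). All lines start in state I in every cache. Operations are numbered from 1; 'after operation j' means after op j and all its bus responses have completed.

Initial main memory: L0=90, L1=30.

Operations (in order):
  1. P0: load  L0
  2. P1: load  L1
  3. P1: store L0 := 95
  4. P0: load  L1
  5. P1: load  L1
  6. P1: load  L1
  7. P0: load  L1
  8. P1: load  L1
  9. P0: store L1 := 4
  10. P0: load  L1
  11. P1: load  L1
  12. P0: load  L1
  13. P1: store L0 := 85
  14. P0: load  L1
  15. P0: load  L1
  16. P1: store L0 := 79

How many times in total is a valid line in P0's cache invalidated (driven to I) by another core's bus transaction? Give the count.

invalidations = 1

1. P0: load  L0  bus=[BusRd]  L0: P0=E P1=I  mem[L0]=90
2. P1: load  L1  bus=[BusRd]  L1: P0=I P1=E  mem[L1]=30
3. P1: store L0 := 95  bus=[BusRdX]  L0: P0=I P1=M  mem[L0]=90
4. P0: load  L1  bus=[BusRd]  L1: P0=S P1=S  mem[L1]=30
5. P1: load  L1  bus=[-]  L1: P0=S P1=S  mem[L1]=30
6. P1: load  L1  bus=[-]  L1: P0=S P1=S  mem[L1]=30
7. P0: load  L1  bus=[-]  L1: P0=S P1=S  mem[L1]=30
8. P1: load  L1  bus=[-]  L1: P0=S P1=S  mem[L1]=30
9. P0: store L1 := 4  bus=[BusUpgr]  L1: P0=M P1=I  mem[L1]=30
10. P0: load  L1  bus=[-]  L1: P0=M P1=I  mem[L1]=30
11. P1: load  L1  bus=[BusRd]  L1: P0=O P1=S  mem[L1]=30
12. P0: load  L1  bus=[-]  L1: P0=O P1=S  mem[L1]=30
13. P1: store L0 := 85  bus=[-]  L0: P0=I P1=M  mem[L0]=90
14. P0: load  L1  bus=[-]  L1: P0=O P1=S  mem[L1]=30
15. P0: load  L1  bus=[-]  L1: P0=O P1=S  mem[L1]=30
16. P1: store L0 := 79  bus=[-]  L0: P0=I P1=M  mem[L0]=90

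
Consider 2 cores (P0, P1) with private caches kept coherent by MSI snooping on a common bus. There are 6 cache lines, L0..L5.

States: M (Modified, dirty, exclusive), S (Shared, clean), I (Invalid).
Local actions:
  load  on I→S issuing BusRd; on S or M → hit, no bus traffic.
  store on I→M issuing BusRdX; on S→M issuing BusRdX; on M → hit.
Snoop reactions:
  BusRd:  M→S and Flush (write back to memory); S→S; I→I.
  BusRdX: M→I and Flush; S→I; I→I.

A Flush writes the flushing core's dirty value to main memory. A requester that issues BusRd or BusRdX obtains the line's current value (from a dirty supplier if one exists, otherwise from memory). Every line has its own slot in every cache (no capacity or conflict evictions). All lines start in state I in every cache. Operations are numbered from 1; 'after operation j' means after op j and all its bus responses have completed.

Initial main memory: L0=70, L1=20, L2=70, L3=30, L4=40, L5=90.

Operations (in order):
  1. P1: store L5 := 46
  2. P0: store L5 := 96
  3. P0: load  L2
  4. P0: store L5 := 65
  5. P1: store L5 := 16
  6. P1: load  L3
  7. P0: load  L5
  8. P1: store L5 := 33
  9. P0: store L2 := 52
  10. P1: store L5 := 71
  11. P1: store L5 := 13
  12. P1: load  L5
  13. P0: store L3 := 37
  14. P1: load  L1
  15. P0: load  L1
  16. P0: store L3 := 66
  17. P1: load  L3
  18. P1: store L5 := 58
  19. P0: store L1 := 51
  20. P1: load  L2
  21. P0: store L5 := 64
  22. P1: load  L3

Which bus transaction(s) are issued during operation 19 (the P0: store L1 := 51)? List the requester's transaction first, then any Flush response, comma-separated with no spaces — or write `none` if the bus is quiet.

bus = BusRdX

1. P1: store L5 := 46  bus=[BusRdX]  L5: P0=I P1=M  mem[L5]=90
2. P0: store L5 := 96  bus=[BusRdX,Flush]  L5: P0=M P1=I  mem[L5]=46
3. P0: load  L2  bus=[BusRd]  L2: P0=S P1=I  mem[L2]=70
4. P0: store L5 := 65  bus=[-]  L5: P0=M P1=I  mem[L5]=46
5. P1: store L5 := 16  bus=[BusRdX,Flush]  L5: P0=I P1=M  mem[L5]=65
6. P1: load  L3  bus=[BusRd]  L3: P0=I P1=S  mem[L3]=30
7. P0: load  L5  bus=[BusRd,Flush]  L5: P0=S P1=S  mem[L5]=16
8. P1: store L5 := 33  bus=[BusRdX]  L5: P0=I P1=M  mem[L5]=16
9. P0: store L2 := 52  bus=[BusRdX]  L2: P0=M P1=I  mem[L2]=70
10. P1: store L5 := 71  bus=[-]  L5: P0=I P1=M  mem[L5]=16
11. P1: store L5 := 13  bus=[-]  L5: P0=I P1=M  mem[L5]=16
12. P1: load  L5  bus=[-]  L5: P0=I P1=M  mem[L5]=16
13. P0: store L3 := 37  bus=[BusRdX]  L3: P0=M P1=I  mem[L3]=30
14. P1: load  L1  bus=[BusRd]  L1: P0=I P1=S  mem[L1]=20
15. P0: load  L1  bus=[BusRd]  L1: P0=S P1=S  mem[L1]=20
16. P0: store L3 := 66  bus=[-]  L3: P0=M P1=I  mem[L3]=30
17. P1: load  L3  bus=[BusRd,Flush]  L3: P0=S P1=S  mem[L3]=66
18. P1: store L5 := 58  bus=[-]  L5: P0=I P1=M  mem[L5]=16
19. P0: store L1 := 51  bus=[BusRdX]  L1: P0=M P1=I  mem[L1]=20
20. P1: load  L2  bus=[BusRd,Flush]  L2: P0=S P1=S  mem[L2]=52
21. P0: store L5 := 64  bus=[BusRdX,Flush]  L5: P0=M P1=I  mem[L5]=58
22. P1: load  L3  bus=[-]  L3: P0=S P1=S  mem[L3]=66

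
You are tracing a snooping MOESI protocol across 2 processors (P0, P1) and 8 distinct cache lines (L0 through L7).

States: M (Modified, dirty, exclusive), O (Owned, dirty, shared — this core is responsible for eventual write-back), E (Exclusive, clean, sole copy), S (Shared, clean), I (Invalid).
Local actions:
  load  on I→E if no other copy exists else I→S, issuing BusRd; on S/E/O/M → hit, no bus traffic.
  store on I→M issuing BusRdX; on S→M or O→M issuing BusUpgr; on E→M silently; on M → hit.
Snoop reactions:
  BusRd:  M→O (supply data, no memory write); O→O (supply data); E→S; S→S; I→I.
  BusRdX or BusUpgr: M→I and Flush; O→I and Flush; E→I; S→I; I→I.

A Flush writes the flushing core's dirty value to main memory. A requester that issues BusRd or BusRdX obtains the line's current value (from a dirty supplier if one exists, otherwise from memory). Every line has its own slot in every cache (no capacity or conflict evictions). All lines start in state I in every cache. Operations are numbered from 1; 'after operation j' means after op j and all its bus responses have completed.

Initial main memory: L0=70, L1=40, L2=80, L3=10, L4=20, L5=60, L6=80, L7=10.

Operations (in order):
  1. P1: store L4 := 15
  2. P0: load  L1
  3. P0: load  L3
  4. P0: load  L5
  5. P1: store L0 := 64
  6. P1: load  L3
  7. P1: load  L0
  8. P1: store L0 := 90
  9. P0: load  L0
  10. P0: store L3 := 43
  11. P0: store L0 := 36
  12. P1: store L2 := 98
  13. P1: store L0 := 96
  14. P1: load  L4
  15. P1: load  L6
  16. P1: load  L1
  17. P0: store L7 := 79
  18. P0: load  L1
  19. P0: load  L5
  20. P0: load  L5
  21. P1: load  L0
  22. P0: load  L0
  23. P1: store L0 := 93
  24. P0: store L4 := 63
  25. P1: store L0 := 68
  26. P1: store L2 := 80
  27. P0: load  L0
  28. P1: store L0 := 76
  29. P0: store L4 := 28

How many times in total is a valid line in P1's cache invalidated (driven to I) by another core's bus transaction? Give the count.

invalidations = 3

step 1: P1: store L4 := 15  ⟶  IM  (L4)  txn=BusRdX  M[L4]=20
step 2: P0: load  L1  ⟶  EI  (L1)  txn=BusRd  M[L1]=40
step 3: P0: load  L3  ⟶  EI  (L3)  txn=BusRd  M[L3]=10
step 4: P0: load  L5  ⟶  EI  (L5)  txn=BusRd  M[L5]=60
step 5: P1: store L0 := 64  ⟶  IM  (L0)  txn=BusRdX  M[L0]=70
step 6: P1: load  L3  ⟶  SS  (L3)  txn=BusRd  M[L3]=10
step 7: P1: load  L0  ⟶  IM  (L0)  txn=∅  M[L0]=70
step 8: P1: store L0 := 90  ⟶  IM  (L0)  txn=∅  M[L0]=70
step 9: P0: load  L0  ⟶  SO  (L0)  txn=BusRd  M[L0]=70
step 10: P0: store L3 := 43  ⟶  MI  (L3)  txn=BusUpgr  M[L3]=10
step 11: P0: store L0 := 36  ⟶  MI  (L0)  txn=BusUpgr+Flush  M[L0]=90
step 12: P1: store L2 := 98  ⟶  IM  (L2)  txn=BusRdX  M[L2]=80
step 13: P1: store L0 := 96  ⟶  IM  (L0)  txn=BusRdX+Flush  M[L0]=36
step 14: P1: load  L4  ⟶  IM  (L4)  txn=∅  M[L4]=20
step 15: P1: load  L6  ⟶  IE  (L6)  txn=BusRd  M[L6]=80
step 16: P1: load  L1  ⟶  SS  (L1)  txn=BusRd  M[L1]=40
step 17: P0: store L7 := 79  ⟶  MI  (L7)  txn=BusRdX  M[L7]=10
step 18: P0: load  L1  ⟶  SS  (L1)  txn=∅  M[L1]=40
step 19: P0: load  L5  ⟶  EI  (L5)  txn=∅  M[L5]=60
step 20: P0: load  L5  ⟶  EI  (L5)  txn=∅  M[L5]=60
step 21: P1: load  L0  ⟶  IM  (L0)  txn=∅  M[L0]=36
step 22: P0: load  L0  ⟶  SO  (L0)  txn=BusRd  M[L0]=36
step 23: P1: store L0 := 93  ⟶  IM  (L0)  txn=BusUpgr  M[L0]=36
step 24: P0: store L4 := 63  ⟶  MI  (L4)  txn=BusRdX+Flush  M[L4]=15
step 25: P1: store L0 := 68  ⟶  IM  (L0)  txn=∅  M[L0]=36
step 26: P1: store L2 := 80  ⟶  IM  (L2)  txn=∅  M[L2]=80
step 27: P0: load  L0  ⟶  SO  (L0)  txn=BusRd  M[L0]=36
step 28: P1: store L0 := 76  ⟶  IM  (L0)  txn=BusUpgr  M[L0]=36
step 29: P0: store L4 := 28  ⟶  MI  (L4)  txn=∅  M[L4]=15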